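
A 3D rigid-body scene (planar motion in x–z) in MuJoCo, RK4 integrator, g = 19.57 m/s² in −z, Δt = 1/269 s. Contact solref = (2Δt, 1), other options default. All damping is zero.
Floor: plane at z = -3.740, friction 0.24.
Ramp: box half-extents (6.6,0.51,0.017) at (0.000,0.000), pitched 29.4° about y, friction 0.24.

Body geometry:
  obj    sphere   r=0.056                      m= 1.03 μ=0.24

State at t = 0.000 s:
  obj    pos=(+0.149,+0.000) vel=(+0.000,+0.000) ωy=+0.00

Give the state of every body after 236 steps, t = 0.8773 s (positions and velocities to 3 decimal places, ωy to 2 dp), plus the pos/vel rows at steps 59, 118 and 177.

State at t = 0.8773 s:
  obj    pos=(+2.450,-1.297) vel=(+5.245,-2.956) ωy=+107.48

Key-timestep trajectory:
   step    t(s)  obj.x    obj.z    obj.vx   obj.vz 
     59  0.2193   +0.293  -0.081  +1.312  -0.739
    118  0.4387   +0.724  -0.324  +2.623  -1.478
    177  0.6580   +1.443  -0.730  +3.934  -2.217


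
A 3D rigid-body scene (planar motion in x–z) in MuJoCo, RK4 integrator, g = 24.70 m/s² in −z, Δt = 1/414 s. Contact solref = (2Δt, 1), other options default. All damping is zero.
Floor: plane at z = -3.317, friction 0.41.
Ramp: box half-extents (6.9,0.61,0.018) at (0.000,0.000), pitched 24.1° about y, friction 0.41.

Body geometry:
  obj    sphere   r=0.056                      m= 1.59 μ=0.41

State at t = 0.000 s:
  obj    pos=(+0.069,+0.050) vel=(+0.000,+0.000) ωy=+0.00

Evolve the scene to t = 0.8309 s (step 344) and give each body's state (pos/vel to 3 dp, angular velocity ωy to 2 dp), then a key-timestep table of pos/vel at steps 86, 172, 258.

State at t = 0.8309 s:
  obj    pos=(+2.339,-0.965) vel=(+5.464,-2.444) ωy=+106.88

Key-timestep trajectory:
   step    t(s)  obj.x    obj.z    obj.vx   obj.vz 
     86  0.2077   +0.211  -0.013  +1.366  -0.611
    172  0.4155   +0.637  -0.204  +2.732  -1.222
    258  0.6232   +1.346  -0.521  +4.098  -1.833


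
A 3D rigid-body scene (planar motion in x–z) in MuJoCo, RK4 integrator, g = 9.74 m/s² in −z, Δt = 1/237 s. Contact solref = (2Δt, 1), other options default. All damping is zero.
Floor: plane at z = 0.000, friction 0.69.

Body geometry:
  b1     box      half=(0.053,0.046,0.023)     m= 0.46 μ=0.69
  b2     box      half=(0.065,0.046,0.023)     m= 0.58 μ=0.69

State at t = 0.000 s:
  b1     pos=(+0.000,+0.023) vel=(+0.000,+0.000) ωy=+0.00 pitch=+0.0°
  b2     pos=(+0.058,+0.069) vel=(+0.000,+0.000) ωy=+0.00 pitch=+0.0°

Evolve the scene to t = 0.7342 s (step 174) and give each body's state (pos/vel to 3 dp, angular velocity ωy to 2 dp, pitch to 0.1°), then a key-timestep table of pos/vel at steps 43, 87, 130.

State at t = 0.7342 s:
  b1     pos=(+0.000,+0.023) vel=(+0.000,+0.000) ωy=+0.00 pitch=+0.0°
  b2     pos=(+0.071,+0.060) vel=(+0.000,+0.000) ωy=-0.01 pitch=+41.3°

Key-timestep trajectory:
   step    t(s)  b1.x    b1.z    b1.vx   b1.vz   b2.x    b2.z    b2.vx   b2.vz 
     43  0.1814   +0.000  +0.023  +0.000  +0.000   +0.068  +0.064  +0.126  -0.106
     87  0.3671   +0.000  +0.023  +0.000  +0.000   +0.071  +0.060  +0.031  -0.032
    130  0.5485   +0.000  +0.023  +0.000  +0.000   +0.071  +0.060  +0.000  +0.000


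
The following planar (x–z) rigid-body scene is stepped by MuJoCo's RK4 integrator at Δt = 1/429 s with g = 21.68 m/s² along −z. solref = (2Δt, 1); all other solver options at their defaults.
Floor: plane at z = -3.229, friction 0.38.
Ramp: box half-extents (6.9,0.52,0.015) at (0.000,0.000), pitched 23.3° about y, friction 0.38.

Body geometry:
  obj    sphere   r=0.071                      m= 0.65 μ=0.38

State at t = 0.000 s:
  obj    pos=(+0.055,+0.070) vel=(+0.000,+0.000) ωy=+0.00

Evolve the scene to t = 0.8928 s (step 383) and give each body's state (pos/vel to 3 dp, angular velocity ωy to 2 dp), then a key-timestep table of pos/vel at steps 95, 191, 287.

State at t = 0.8928 s:
  obj    pos=(+2.297,-0.896) vel=(+5.023,-2.163) ωy=+77.02

Key-timestep trajectory:
   step    t(s)  obj.x    obj.z    obj.vx   obj.vz 
     95  0.2214   +0.193  +0.011  +1.246  -0.537
    191  0.4452   +0.613  -0.170  +2.505  -1.079
    287  0.6690   +1.314  -0.472  +3.764  -1.621


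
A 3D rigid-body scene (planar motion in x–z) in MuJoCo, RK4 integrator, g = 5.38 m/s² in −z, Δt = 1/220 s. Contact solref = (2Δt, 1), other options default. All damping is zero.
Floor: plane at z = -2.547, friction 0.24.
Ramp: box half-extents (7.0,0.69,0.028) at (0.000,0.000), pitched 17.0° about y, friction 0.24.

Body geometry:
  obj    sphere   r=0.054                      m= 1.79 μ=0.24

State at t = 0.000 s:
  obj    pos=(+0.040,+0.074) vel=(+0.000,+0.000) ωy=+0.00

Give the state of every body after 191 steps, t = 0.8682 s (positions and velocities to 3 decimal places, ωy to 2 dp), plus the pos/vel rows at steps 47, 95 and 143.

State at t = 0.8682 s:
  obj    pos=(+0.445,-0.050) vel=(+0.933,-0.285) ωy=+18.06

Key-timestep trajectory:
   step    t(s)  obj.x    obj.z    obj.vx   obj.vz 
     47  0.2136   +0.064  +0.066  +0.230  -0.070
     95  0.4318   +0.140  +0.043  +0.464  -0.142
    143  0.6500   +0.267  +0.004  +0.698  -0.214


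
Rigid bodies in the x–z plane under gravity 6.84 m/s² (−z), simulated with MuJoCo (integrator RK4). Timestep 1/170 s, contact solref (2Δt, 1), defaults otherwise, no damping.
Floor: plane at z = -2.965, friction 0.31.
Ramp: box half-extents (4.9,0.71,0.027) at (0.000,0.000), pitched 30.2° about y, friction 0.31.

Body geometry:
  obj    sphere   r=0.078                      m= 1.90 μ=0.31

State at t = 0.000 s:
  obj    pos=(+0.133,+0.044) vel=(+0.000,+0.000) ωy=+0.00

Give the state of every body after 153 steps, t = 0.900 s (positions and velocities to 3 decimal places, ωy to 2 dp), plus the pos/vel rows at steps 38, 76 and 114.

State at t = 0.900 s:
  obj    pos=(+0.993,-0.457) vel=(+1.912,-1.113) ωy=+28.35

Key-timestep trajectory:
   step    t(s)  obj.x    obj.z    obj.vx   obj.vz 
     38  0.2235   +0.186  +0.013  +0.475  -0.276
     76  0.4471   +0.345  -0.080  +0.950  -0.553
    114  0.6706   +0.611  -0.234  +1.425  -0.829


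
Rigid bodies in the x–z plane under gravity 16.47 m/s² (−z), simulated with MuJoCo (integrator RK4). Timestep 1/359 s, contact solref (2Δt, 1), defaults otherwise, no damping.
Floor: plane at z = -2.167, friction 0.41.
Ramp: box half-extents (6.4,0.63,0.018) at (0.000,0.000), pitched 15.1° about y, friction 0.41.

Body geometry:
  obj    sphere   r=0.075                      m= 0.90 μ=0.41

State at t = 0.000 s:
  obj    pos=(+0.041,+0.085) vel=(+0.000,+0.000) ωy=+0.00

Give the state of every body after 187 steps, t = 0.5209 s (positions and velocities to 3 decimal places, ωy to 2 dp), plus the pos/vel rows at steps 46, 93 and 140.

State at t = 0.5209 s:
  obj    pos=(+0.443,-0.023) vel=(+1.541,-0.416) ωy=+21.28

Key-timestep trajectory:
   step    t(s)  obj.x    obj.z    obj.vx   obj.vz 
     46  0.1281   +0.065  +0.079  +0.379  -0.102
     93  0.2591   +0.140  +0.058  +0.767  -0.207
    140  0.3900   +0.266  +0.025  +1.154  -0.311


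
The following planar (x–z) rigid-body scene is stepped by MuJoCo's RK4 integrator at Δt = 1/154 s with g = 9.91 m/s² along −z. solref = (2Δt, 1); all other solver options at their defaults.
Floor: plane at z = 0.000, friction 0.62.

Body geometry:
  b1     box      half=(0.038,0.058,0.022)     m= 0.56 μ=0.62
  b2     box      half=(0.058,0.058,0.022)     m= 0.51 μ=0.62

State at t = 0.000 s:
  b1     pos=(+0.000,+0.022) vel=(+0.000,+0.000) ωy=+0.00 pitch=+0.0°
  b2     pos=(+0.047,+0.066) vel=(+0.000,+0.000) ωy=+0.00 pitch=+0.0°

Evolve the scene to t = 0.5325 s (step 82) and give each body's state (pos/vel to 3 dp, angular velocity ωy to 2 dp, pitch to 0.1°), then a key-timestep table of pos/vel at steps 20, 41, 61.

State at t = 0.5325 s:
  b1     pos=(+0.000,+0.022) vel=(+0.000,+0.000) ωy=+0.00 pitch=+0.0°
  b2     pos=(+0.059,+0.055) vel=(+0.000,+0.000) ωy=-0.01 pitch=+41.6°

Key-timestep trajectory:
   step    t(s)  b1.x    b1.z    b1.vx   b1.vz   b2.x    b2.z    b2.vx   b2.vz 
     20  0.1299   +0.000  +0.022  +0.000  +0.000   +0.056  +0.059  +0.138  -0.146
     41  0.2662   +0.000  +0.022  +0.000  +0.000   +0.060  +0.056  -0.137  -0.064
     61  0.3961   +0.000  +0.022  +0.000  +0.000   +0.059  +0.055  +0.000  +0.000


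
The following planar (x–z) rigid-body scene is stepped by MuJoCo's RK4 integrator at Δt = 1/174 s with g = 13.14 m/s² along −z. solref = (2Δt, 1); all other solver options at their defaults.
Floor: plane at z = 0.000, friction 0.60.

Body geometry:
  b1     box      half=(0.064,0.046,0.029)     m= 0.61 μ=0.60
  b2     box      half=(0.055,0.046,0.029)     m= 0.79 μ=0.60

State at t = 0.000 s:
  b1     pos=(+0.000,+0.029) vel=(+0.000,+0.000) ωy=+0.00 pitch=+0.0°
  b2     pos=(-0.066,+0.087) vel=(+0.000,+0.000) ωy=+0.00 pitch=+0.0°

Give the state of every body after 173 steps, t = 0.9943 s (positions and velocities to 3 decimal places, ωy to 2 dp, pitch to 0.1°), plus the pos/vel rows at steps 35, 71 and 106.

State at t = 0.9943 s:
  b1     pos=(+0.000,+0.029) vel=(+0.000,+0.000) ωy=+0.00 pitch=+0.0°
  b2     pos=(-0.203,+0.029) vel=(+0.000,+0.000) ωy=+0.00 pitch=+180.0°

Key-timestep trajectory:
   step    t(s)  b1.x    b1.z    b1.vx   b1.vz   b2.x    b2.z    b2.vx   b2.vz 
     35  0.2011   +0.000  +0.029  +0.000  +0.000   -0.078  +0.083  -0.172  -0.090
     71  0.4080   +0.000  +0.029  +0.000  +0.000   -0.137  +0.061  -0.153  +0.020
    106  0.6092   +0.000  +0.029  +0.000  +0.000   -0.164  +0.059  -0.239  -0.061


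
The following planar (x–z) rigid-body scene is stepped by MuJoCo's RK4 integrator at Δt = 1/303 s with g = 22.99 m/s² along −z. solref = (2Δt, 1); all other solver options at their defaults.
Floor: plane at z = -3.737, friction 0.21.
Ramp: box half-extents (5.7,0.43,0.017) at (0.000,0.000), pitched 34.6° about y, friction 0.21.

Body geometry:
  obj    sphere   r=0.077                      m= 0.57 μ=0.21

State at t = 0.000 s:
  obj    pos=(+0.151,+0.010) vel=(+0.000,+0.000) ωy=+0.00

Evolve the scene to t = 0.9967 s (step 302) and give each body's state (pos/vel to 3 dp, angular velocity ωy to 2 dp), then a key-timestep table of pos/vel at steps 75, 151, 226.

State at t = 0.9967 s:
  obj    pos=(+3.964,-2.620) vel=(+7.651,-5.278) ωy=+120.68

Key-timestep trajectory:
   step    t(s)  obj.x    obj.z    obj.vx   obj.vz 
     75  0.2475   +0.386  -0.152  +1.901  -1.311
    151  0.4983   +1.104  -0.648  +3.826  -2.639
    226  0.7459   +2.287  -1.463  +5.726  -3.950


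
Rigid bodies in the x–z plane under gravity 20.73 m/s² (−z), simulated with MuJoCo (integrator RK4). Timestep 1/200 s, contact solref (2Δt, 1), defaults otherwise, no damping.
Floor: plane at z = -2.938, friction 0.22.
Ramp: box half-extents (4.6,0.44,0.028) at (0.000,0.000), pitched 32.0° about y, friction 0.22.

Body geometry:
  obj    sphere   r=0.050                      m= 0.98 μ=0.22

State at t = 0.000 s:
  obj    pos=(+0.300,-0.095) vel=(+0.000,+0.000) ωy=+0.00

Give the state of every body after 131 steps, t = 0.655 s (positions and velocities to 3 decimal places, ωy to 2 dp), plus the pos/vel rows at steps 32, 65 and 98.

State at t = 0.655 s:
  obj    pos=(+1.728,-0.988) vel=(+4.359,-2.724) ωy=+102.74

Key-timestep trajectory:
   step    t(s)  obj.x    obj.z    obj.vx   obj.vz 
     32  0.1600   +0.385  -0.149  +1.065  -0.666
     65  0.3250   +0.652  -0.315  +2.163  -1.352
     98  0.4900   +1.099  -0.595  +3.261  -2.038


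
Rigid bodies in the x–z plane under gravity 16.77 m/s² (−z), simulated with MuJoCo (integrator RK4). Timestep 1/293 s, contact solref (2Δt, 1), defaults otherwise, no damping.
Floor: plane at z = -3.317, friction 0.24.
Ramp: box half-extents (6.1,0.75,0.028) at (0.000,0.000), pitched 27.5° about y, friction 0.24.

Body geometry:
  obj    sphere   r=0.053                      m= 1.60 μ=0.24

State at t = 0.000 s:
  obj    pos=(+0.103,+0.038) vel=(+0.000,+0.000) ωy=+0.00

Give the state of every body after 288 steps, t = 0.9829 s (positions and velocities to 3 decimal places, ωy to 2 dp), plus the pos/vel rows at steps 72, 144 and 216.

State at t = 0.9829 s:
  obj    pos=(+2.473,-1.196) vel=(+4.823,-2.510) ωy=+102.56

Key-timestep trajectory:
   step    t(s)  obj.x    obj.z    obj.vx   obj.vz 
     72  0.2457   +0.251  -0.039  +1.206  -0.628
    144  0.4915   +0.696  -0.271  +2.411  -1.255
    216  0.7372   +1.436  -0.656  +3.617  -1.883


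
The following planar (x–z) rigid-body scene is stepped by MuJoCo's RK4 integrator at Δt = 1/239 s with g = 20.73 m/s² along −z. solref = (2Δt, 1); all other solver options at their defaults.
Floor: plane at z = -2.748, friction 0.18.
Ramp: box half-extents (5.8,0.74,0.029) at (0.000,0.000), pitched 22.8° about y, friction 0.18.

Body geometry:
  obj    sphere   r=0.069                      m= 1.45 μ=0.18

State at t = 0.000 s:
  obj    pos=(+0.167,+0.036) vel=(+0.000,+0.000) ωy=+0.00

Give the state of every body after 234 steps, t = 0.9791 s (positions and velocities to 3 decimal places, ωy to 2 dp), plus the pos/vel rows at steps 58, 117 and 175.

State at t = 0.9791 s:
  obj    pos=(+2.703,-1.030) vel=(+5.179,-2.177) ωy=+81.40

Key-timestep trajectory:
   step    t(s)  obj.x    obj.z    obj.vx   obj.vz 
     58  0.2427   +0.323  -0.029  +1.284  -0.540
    117  0.4895   +0.801  -0.230  +2.590  -1.089
    175  0.7322   +1.585  -0.560  +3.874  -1.628


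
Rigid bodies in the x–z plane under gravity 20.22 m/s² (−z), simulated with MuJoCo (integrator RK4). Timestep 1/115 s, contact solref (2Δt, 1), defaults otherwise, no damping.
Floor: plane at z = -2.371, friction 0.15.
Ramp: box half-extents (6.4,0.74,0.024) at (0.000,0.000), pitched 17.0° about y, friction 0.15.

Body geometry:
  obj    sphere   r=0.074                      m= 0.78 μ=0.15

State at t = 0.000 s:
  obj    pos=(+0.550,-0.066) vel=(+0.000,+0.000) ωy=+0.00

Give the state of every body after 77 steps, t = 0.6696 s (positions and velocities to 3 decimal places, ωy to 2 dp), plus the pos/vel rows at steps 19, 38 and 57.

State at t = 0.6696 s:
  obj    pos=(+1.456,-0.343) vel=(+2.704,-0.827) ωy=+38.19

Key-timestep trajectory:
   step    t(s)  obj.x    obj.z    obj.vx   obj.vz 
     19  0.1652   +0.605  -0.083  +0.668  -0.204
     38  0.3304   +0.771  -0.133  +1.335  -0.408
     57  0.4957   +1.046  -0.217  +2.002  -0.612


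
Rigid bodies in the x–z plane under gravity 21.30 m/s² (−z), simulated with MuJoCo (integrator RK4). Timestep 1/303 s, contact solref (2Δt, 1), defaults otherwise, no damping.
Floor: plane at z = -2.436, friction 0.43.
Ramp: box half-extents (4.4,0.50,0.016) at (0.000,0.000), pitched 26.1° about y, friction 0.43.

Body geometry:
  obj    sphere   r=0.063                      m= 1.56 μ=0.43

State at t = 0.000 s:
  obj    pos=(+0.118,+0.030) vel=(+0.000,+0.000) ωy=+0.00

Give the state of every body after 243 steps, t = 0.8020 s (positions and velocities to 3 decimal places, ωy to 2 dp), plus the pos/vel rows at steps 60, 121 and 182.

State at t = 0.8020 s:
  obj    pos=(+2.051,-0.917) vel=(+4.821,-2.362) ωy=+85.20

Key-timestep trajectory:
   step    t(s)  obj.x    obj.z    obj.vx   obj.vz 
     60  0.1980   +0.236  -0.028  +1.190  -0.583
    121  0.3993   +0.597  -0.205  +2.401  -1.176
    182  0.6007   +1.202  -0.501  +3.611  -1.769


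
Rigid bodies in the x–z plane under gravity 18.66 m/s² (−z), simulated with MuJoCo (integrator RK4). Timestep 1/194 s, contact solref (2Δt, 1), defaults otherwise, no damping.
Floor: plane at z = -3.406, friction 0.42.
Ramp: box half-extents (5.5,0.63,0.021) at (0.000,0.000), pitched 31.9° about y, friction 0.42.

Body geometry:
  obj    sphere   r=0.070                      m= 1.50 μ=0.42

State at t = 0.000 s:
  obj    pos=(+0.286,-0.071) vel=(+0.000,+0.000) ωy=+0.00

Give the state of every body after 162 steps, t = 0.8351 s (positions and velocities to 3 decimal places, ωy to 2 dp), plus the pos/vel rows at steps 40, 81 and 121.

State at t = 0.8351 s:
  obj    pos=(+2.371,-1.369) vel=(+4.993,-3.108) ωy=+84.01

Key-timestep trajectory:
   step    t(s)  obj.x    obj.z    obj.vx   obj.vz 
     40  0.2062   +0.413  -0.150  +1.233  -0.768
     81  0.4175   +0.807  -0.395  +2.497  -1.554
    121  0.6237   +1.449  -0.795  +3.730  -2.321


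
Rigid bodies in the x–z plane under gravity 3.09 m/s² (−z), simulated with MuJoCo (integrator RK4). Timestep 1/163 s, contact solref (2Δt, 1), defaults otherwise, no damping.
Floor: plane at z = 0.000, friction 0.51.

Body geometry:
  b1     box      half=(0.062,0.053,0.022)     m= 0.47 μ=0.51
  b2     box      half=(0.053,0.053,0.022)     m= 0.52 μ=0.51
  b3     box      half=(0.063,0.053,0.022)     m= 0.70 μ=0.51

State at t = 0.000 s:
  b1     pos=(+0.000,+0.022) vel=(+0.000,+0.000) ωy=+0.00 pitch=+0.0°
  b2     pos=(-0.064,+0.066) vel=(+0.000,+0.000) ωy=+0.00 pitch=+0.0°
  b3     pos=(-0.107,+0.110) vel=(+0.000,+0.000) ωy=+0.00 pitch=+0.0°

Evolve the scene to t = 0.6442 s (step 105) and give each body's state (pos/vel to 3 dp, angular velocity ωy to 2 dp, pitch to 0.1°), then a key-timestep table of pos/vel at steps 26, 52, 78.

State at t = 0.6442 s:
  b1     pos=(+0.000,+0.022) vel=(+0.000,+0.000) ωy=+0.00 pitch=+0.0°
  b2     pos=(-0.081,+0.055) vel=(+0.000,+0.000) ωy=+0.01 pitch=-49.9°
  b3     pos=(-0.143,+0.060) vel=(+0.000,+0.000) ωy=+0.00 pitch=-43.9°

Key-timestep trajectory:
   step    t(s)  b1.x    b1.z    b1.vx   b1.vz   b2.x    b2.z    b2.vx   b2.vz   b3.x    b3.z    b3.vx   b3.vz 
     26  0.1595   +0.000  +0.022  +0.000  +0.000   -0.068  +0.065  -0.059  -0.024   -0.120  +0.099  -0.155  -0.166
     52  0.3190   +0.000  +0.022  +0.000  +0.000   -0.082  +0.054  -0.071  +0.003   -0.144  +0.058  -0.016  +0.093
     78  0.4785   +0.000  +0.022  +0.000  +0.000   -0.082  +0.055  +0.062  -0.016   -0.144  +0.060  +0.040  -0.027


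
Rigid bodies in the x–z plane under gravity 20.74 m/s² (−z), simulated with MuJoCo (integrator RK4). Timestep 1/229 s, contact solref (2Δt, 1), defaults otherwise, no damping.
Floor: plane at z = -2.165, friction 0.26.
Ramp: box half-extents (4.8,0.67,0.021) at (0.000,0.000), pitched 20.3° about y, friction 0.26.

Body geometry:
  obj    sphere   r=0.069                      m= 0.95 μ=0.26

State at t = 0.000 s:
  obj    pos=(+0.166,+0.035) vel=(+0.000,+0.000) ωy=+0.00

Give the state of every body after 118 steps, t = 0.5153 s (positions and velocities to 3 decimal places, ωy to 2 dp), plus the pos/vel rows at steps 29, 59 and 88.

State at t = 0.5153 s:
  obj    pos=(+0.806,-0.202) vel=(+2.484,-0.919) ωy=+38.37

Key-timestep trajectory:
   step    t(s)  obj.x    obj.z    obj.vx   obj.vz 
     29  0.1266   +0.205  +0.020  +0.611  -0.226
     59  0.2576   +0.326  -0.025  +1.242  -0.459
     88  0.3843   +0.522  -0.097  +1.852  -0.685


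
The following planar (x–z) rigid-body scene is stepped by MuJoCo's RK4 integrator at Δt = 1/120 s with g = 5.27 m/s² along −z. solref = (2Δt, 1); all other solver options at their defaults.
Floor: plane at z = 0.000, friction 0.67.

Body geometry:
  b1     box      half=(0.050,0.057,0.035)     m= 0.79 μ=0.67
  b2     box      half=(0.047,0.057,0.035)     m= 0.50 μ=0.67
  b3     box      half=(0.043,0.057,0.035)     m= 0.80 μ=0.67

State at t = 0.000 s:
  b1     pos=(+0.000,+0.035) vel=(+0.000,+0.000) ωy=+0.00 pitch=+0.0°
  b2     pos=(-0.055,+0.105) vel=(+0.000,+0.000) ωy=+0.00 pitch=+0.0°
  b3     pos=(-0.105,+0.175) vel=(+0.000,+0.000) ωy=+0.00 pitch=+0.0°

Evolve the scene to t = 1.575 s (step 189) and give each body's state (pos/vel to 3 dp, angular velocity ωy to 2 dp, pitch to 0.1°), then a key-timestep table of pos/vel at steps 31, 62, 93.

State at t = 1.575 s:
  b1     pos=(+0.000,+0.035) vel=(+0.000,+0.000) ωy=+0.00 pitch=+0.0°
  b2     pos=(-0.099,+0.047) vel=(+0.000,+0.000) ωy=+0.00 pitch=-90.0°
  b3     pos=(-0.293,+0.035) vel=(+0.000,+0.000) ωy=+0.00 pitch=+180.0°

Key-timestep trajectory:
   step    t(s)  b1.x    b1.z    b1.vx   b1.vz   b2.x    b2.z    b2.vx   b2.vz   b3.x    b3.z    b3.vx   b3.vz 
     31  0.2583   +0.000  +0.035  +0.000  +0.000   -0.078  +0.092  -0.178  -0.219   -0.164  +0.110  -0.365  -0.725
     62  0.5167   +0.000  +0.035  +0.000  +0.000   -0.102  +0.049  +0.103  -0.065   -0.240  +0.054  -0.115  +0.019
     93  0.7750   +0.000  +0.035  +0.000  +0.000   -0.099  +0.047  +0.000  +0.000   -0.266  +0.053  -0.153  -0.064


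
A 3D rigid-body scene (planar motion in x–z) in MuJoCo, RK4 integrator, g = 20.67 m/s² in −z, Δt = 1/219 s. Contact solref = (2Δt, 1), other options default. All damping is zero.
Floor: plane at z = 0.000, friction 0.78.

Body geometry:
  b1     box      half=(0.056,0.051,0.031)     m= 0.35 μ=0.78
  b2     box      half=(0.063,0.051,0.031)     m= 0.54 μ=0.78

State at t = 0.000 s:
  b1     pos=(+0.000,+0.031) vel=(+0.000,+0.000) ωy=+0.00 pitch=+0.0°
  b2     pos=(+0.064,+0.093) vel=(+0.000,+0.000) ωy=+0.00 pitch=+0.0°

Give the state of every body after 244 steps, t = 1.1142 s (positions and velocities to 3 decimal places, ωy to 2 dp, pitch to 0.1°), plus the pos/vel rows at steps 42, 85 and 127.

State at t = 1.1142 s:
  b1     pos=(+0.000,+0.031) vel=(+0.000,+0.000) ωy=+0.00 pitch=+0.0°
  b2     pos=(+0.125,+0.063) vel=(+0.000,+0.000) ωy=+0.00 pitch=+90.0°

Key-timestep trajectory:
   step    t(s)  b1.x    b1.z    b1.vx   b1.vz   b2.x    b2.z    b2.vx   b2.vz 
     42  0.1918   +0.000  +0.031  +0.000  +0.000   +0.105  +0.069  +0.427  -0.039
     85  0.3881   +0.000  +0.031  +0.000  +0.000   +0.143  +0.069  -0.097  -0.018
    127  0.5799   +0.000  +0.031  +0.000  +0.000   +0.124  +0.063  +0.275  -0.149


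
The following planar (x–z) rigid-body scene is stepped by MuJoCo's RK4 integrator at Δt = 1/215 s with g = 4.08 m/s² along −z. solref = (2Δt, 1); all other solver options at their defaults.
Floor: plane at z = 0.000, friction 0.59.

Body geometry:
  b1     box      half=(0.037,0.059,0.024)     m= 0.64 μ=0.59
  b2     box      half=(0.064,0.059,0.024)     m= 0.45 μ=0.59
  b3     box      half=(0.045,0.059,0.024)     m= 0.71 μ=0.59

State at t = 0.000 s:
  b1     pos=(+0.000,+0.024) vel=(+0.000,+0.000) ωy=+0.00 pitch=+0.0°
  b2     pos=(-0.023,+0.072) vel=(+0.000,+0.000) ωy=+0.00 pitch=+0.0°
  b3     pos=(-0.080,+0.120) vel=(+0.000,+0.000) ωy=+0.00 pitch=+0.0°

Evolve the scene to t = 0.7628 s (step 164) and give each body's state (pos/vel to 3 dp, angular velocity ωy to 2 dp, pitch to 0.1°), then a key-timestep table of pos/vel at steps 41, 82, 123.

State at t = 0.7628 s:
  b1     pos=(+0.000,+0.024) vel=(+0.000,+0.000) ωy=+0.00 pitch=+0.0°
  b2     pos=(-0.118,+0.068) vel=(-0.013,+0.000) ωy=-0.19 pitch=-114.8°
  b3     pos=(-0.171,+0.050) vel=(-0.006,+0.001) ωy=-0.12 pitch=-104.5°

Key-timestep trajectory:
   step    t(s)  b1.x    b1.z    b1.vx   b1.vz   b2.x    b2.z    b2.vx   b2.vz   b3.x    b3.z    b3.vx   b3.vz 
     41  0.1907   +0.000  +0.024  +0.000  +0.000   -0.031  +0.075  -0.094  +0.023   -0.100  +0.104  -0.198  -0.219
     82  0.3814   +0.000  +0.024  +0.000  +0.000   -0.060  +0.068  -0.192  +0.020   -0.136  +0.051  -0.139  +0.000
    123  0.5721   +0.000  +0.024  +0.000  +0.000   -0.097  +0.067  -0.155  +0.024   -0.165  +0.048  -0.090  +0.037


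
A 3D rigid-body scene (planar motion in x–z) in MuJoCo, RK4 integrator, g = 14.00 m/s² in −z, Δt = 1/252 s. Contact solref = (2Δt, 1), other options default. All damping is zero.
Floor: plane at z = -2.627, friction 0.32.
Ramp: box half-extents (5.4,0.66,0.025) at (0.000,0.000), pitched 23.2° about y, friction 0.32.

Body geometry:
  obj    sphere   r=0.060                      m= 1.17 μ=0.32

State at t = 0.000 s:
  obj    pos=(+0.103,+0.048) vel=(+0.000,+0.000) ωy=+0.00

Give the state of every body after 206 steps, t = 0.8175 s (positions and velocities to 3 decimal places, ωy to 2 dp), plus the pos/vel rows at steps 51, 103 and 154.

State at t = 0.8175 s:
  obj    pos=(+1.313,-0.470) vel=(+2.960,-1.269) ωy=+53.66

Key-timestep trajectory:
   step    t(s)  obj.x    obj.z    obj.vx   obj.vz 
     51  0.2024   +0.177  +0.016  +0.733  -0.314
    103  0.4087   +0.406  -0.081  +1.480  -0.634
    154  0.6111   +0.779  -0.242  +2.213  -0.948


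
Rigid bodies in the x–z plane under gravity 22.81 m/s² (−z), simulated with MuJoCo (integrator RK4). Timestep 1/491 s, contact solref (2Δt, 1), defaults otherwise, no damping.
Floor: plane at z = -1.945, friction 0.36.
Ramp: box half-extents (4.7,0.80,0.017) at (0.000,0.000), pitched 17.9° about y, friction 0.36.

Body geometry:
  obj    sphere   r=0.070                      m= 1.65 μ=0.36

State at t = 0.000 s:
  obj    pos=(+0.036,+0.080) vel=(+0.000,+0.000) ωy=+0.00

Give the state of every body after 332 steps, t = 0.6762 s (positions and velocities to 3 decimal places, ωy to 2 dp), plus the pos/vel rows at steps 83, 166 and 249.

State at t = 0.6762 s:
  obj    pos=(+1.125,-0.272) vel=(+3.222,-1.041) ωy=+48.37

Key-timestep trajectory:
   step    t(s)  obj.x    obj.z    obj.vx   obj.vz 
     83  0.1690   +0.104  +0.058  +0.806  -0.260
    166  0.3381   +0.308  -0.008  +1.611  -0.520
    249  0.5071   +0.649  -0.118  +2.417  -0.781


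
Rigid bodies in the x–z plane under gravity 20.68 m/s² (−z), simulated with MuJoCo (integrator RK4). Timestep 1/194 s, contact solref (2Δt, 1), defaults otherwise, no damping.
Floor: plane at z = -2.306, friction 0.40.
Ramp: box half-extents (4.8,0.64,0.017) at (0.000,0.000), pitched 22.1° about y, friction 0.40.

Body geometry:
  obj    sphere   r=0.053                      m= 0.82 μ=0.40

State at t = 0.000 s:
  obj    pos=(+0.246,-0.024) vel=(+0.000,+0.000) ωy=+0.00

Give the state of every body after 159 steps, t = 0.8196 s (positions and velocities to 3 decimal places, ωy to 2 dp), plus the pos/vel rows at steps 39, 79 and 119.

State at t = 0.8196 s:
  obj    pos=(+1.975,-0.727) vel=(+4.220,-1.713) ωy=+85.92

Key-timestep trajectory:
   step    t(s)  obj.x    obj.z    obj.vx   obj.vz 
     39  0.2010   +0.350  -0.067  +1.035  -0.420
     79  0.4072   +0.673  -0.198  +2.097  -0.851
    119  0.6134   +1.215  -0.418  +3.158  -1.282


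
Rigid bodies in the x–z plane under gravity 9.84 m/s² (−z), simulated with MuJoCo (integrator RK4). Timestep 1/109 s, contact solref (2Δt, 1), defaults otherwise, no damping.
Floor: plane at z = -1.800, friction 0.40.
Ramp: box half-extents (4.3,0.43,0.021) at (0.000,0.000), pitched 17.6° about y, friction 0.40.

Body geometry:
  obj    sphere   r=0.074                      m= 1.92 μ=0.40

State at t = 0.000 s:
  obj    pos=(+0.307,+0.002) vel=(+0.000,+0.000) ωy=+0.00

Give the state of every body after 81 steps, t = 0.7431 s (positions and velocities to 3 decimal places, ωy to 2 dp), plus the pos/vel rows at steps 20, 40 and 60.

State at t = 0.7431 s:
  obj    pos=(+0.866,-0.175) vel=(+1.505,-0.478) ωy=+21.33

Key-timestep trajectory:
   step    t(s)  obj.x    obj.z    obj.vx   obj.vz 
     20  0.1835   +0.341  -0.009  +0.372  -0.118
     40  0.3670   +0.444  -0.041  +0.744  -0.236
     60  0.5505   +0.614  -0.095  +1.115  -0.354


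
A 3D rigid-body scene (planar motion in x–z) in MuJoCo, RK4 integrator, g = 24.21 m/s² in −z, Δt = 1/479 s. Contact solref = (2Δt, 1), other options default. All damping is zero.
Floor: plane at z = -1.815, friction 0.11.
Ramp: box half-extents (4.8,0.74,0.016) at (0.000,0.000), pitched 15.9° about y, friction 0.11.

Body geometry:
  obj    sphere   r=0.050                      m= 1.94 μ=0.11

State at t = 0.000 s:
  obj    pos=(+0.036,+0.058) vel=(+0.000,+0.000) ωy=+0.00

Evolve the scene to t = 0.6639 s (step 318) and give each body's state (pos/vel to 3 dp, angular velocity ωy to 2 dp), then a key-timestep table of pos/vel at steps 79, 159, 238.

State at t = 0.6639 s:
  obj    pos=(+1.040,-0.228) vel=(+3.025,-0.862) ωy=+62.89

Key-timestep trajectory:
   step    t(s)  obj.x    obj.z    obj.vx   obj.vz 
     79  0.1649   +0.098  +0.041  +0.752  -0.214
    159  0.3319   +0.287  -0.013  +1.513  -0.431
    238  0.4969   +0.599  -0.102  +2.264  -0.645


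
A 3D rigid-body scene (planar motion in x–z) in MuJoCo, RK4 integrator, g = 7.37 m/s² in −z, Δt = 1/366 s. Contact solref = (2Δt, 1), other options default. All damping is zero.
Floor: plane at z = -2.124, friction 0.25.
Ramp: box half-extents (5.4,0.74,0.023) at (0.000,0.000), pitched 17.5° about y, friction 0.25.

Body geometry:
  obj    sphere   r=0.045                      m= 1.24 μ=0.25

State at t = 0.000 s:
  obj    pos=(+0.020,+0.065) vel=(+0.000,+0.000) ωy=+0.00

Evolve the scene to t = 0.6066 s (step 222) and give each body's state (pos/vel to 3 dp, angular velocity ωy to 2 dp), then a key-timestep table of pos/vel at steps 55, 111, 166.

State at t = 0.6066 s:
  obj    pos=(+0.298,-0.023) vel=(+0.916,-0.289) ωy=+21.33

Key-timestep trajectory:
   step    t(s)  obj.x    obj.z    obj.vx   obj.vz 
     55  0.1503   +0.037  +0.060  +0.227  -0.072
    111  0.3033   +0.089  +0.043  +0.458  -0.144
    166  0.4536   +0.175  +0.016  +0.685  -0.216


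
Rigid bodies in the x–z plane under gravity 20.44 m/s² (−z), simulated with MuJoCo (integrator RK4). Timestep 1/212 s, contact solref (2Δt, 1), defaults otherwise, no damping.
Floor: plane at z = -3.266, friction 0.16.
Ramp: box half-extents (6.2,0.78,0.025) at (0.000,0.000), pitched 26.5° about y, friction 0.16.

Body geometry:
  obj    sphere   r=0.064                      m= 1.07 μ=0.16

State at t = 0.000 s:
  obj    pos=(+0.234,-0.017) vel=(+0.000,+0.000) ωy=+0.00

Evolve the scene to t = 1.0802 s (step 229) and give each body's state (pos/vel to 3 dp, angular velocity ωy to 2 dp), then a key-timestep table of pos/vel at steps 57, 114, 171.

State at t = 1.0802 s:
  obj    pos=(+3.636,-1.713) vel=(+6.298,-3.140) ωy=+109.92

Key-timestep trajectory:
   step    t(s)  obj.x    obj.z    obj.vx   obj.vz 
     57  0.2689   +0.445  -0.122  +1.568  -0.782
    114  0.5377   +1.077  -0.438  +3.136  -1.563
    171  0.8066   +2.131  -0.963  +4.703  -2.345


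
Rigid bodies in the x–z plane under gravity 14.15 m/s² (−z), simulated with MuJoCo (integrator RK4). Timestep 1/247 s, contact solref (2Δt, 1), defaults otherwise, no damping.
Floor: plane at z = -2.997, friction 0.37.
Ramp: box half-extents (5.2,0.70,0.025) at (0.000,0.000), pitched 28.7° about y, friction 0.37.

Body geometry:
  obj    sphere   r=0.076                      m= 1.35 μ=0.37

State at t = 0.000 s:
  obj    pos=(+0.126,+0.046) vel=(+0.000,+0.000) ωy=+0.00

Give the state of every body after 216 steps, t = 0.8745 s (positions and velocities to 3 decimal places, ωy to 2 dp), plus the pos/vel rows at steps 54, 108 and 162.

State at t = 0.8745 s:
  obj    pos=(+1.754,-0.845) vel=(+3.723,-2.038) ωy=+55.84

Key-timestep trajectory:
   step    t(s)  obj.x    obj.z    obj.vx   obj.vz 
     54  0.2186   +0.228  -0.010  +0.931  -0.510
    108  0.4372   +0.533  -0.177  +1.862  -1.019
    162  0.6559   +1.042  -0.455  +2.792  -1.529


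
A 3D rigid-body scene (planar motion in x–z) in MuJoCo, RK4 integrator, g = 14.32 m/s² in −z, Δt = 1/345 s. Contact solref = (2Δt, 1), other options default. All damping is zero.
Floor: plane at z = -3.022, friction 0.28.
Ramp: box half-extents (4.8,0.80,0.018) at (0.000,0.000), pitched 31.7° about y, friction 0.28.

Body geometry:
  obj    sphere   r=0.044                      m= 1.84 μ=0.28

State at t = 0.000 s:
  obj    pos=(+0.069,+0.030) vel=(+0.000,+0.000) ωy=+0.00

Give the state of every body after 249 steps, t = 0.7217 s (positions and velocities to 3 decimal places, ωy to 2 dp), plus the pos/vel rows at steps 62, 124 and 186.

State at t = 0.7217 s:
  obj    pos=(+1.260,-0.706) vel=(+3.301,-2.039) ωy=+88.15

Key-timestep trajectory:
   step    t(s)  obj.x    obj.z    obj.vx   obj.vz 
     62  0.1797   +0.143  -0.015  +0.822  -0.508
    124  0.3594   +0.365  -0.152  +1.644  -1.015
    186  0.5391   +0.734  -0.380  +2.466  -1.523


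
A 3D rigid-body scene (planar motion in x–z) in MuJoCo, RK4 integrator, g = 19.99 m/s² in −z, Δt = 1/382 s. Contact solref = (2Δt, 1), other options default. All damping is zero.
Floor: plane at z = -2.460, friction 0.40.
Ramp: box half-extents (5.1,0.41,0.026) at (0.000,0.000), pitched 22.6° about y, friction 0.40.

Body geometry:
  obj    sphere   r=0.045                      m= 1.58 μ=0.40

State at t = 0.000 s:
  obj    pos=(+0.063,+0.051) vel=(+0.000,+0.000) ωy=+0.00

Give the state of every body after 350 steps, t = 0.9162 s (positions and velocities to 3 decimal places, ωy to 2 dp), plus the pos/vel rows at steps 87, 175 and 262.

State at t = 0.9162 s:
  obj    pos=(+2.189,-0.834) vel=(+4.641,-1.932) ωy=+111.71

Key-timestep trajectory:
   step    t(s)  obj.x    obj.z    obj.vx   obj.vz 
     87  0.2277   +0.194  -0.004  +1.154  -0.480
    175  0.4581   +0.595  -0.171  +2.321  -0.966
    262  0.6859   +1.255  -0.445  +3.474  -1.446


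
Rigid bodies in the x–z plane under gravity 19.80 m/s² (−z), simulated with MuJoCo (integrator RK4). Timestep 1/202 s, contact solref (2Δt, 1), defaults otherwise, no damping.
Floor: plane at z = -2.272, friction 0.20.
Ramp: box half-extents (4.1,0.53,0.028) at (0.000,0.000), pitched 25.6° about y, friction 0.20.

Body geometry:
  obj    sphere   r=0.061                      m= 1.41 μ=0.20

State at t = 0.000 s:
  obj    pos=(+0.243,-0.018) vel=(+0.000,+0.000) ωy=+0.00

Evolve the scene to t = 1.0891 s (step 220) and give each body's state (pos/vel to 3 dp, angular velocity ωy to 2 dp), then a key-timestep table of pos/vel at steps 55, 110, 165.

State at t = 1.0891 s:
  obj    pos=(+3.512,-1.584) vel=(+6.003,-2.876) ωy=+109.08

Key-timestep trajectory:
   step    t(s)  obj.x    obj.z    obj.vx   obj.vz 
     55  0.2723   +0.448  -0.116  +1.501  -0.719
    110  0.5446   +1.060  -0.409  +3.001  -1.438
    165  0.8168   +2.082  -0.899  +4.502  -2.157


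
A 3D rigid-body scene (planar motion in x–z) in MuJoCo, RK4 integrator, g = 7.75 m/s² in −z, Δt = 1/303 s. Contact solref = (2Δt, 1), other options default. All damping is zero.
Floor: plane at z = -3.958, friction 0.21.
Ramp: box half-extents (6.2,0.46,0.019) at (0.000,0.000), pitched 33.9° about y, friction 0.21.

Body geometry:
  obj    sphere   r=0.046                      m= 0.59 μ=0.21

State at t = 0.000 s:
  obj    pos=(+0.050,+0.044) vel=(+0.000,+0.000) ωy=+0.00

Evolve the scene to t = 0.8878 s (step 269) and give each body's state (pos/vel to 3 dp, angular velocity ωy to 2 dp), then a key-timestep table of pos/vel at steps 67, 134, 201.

State at t = 0.8878 s:
  obj    pos=(+1.060,-0.634) vel=(+2.275,-1.529) ωy=+59.57

Key-timestep trajectory:
   step    t(s)  obj.x    obj.z    obj.vx   obj.vz 
     67  0.2211   +0.113  +0.002  +0.567  -0.381
    134  0.4422   +0.301  -0.124  +1.133  -0.762
    201  0.6634   +0.614  -0.335  +1.700  -1.142


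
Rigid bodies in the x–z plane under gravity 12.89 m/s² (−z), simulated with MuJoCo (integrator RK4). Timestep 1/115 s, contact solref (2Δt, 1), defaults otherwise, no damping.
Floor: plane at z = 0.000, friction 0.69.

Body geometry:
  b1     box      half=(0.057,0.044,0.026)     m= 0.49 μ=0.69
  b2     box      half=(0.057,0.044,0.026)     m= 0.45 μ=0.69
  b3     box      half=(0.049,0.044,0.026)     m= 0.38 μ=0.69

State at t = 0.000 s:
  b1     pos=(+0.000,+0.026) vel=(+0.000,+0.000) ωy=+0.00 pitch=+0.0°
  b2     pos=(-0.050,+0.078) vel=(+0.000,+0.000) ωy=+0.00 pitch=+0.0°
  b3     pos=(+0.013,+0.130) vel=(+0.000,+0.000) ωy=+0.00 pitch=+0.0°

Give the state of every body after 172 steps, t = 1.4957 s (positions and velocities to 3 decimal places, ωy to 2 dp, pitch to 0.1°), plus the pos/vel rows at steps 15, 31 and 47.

State at t = 1.4957 s:
  b1     pos=(+0.000,+0.026) vel=(+0.000,+0.000) ωy=+0.00 pitch=+0.0°
  b2     pos=(-0.050,+0.078) vel=(+0.000,+0.000) ωy=+0.00 pitch=-0.1°
  b3     pos=(+0.128,+0.026) vel=(+0.000,+0.000) ωy=+0.00 pitch=+180.0°

Key-timestep trajectory:
   step    t(s)  b1.x    b1.z    b1.vx   b1.vz   b2.x    b2.z    b2.vx   b2.vz   b3.x    b3.z    b3.vx   b3.vz 
     15  0.1304   +0.000  +0.026  -0.001  +0.000   -0.050  +0.078  -0.001  +0.001   +0.024  +0.124  +0.194  -0.161
     31  0.2696   +0.000  +0.026  +0.000  +0.000   -0.050  +0.078  +0.001  -0.001   +0.071  +0.099  +0.471  -0.102
     47  0.4087   +0.000  +0.026  +0.000  +0.000   -0.050  +0.078  +0.000  +0.000   +0.131  +0.018  -0.042  +0.218


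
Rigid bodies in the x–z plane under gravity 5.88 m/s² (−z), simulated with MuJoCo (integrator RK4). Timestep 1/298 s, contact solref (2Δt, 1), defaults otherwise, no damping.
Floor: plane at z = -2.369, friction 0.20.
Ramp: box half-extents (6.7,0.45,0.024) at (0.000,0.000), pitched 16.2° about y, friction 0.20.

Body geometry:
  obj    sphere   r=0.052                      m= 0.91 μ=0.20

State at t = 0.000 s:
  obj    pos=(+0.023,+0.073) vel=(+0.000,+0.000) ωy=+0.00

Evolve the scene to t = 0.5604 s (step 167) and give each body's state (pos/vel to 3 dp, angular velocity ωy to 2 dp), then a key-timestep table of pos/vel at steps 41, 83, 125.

State at t = 0.5604 s:
  obj    pos=(+0.200,+0.021) vel=(+0.631,-0.183) ωy=+12.63

Key-timestep trajectory:
   step    t(s)  obj.x    obj.z    obj.vx   obj.vz 
     41  0.1376   +0.034  +0.069  +0.155  -0.045
     83  0.2785   +0.067  +0.060  +0.313  -0.091
    125  0.4195   +0.122  +0.044  +0.472  -0.137


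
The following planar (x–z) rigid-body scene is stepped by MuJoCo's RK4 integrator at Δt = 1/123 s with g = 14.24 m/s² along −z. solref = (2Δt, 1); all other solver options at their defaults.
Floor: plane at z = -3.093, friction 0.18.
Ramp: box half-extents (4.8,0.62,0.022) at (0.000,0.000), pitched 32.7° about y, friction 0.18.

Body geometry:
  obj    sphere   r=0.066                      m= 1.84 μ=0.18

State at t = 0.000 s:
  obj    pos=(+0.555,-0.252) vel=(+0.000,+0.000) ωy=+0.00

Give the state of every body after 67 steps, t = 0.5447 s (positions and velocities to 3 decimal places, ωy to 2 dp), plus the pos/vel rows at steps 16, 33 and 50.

State at t = 0.5447 s:
  obj    pos=(+1.247,-0.696) vel=(+2.538,-1.631) ωy=+44.39

Key-timestep trajectory:
   step    t(s)  obj.x    obj.z    obj.vx   obj.vz 
     16  0.1301   +0.595  -0.277  +0.609  -0.385
     33  0.2683   +0.723  -0.360  +1.254  -0.796
     50  0.4065   +0.940  -0.499  +1.899  -1.206


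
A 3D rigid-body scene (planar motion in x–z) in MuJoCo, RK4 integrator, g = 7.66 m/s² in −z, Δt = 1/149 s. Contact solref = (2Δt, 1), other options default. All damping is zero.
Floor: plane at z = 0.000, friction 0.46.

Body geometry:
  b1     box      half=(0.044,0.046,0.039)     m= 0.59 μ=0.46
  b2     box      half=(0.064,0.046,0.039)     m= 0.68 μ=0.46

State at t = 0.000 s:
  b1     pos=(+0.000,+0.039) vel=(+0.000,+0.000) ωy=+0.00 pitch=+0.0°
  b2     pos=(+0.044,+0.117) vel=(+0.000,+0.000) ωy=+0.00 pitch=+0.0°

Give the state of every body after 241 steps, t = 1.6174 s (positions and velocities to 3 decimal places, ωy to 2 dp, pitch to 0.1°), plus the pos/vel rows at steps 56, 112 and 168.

State at t = 1.6174 s:
  b1     pos=(+0.000,+0.039) vel=(+0.000,+0.000) ωy=+0.00 pitch=+0.0°
  b2     pos=(+0.213,+0.039) vel=(+0.000,+0.000) ωy=+0.00 pitch=+180.0°

Key-timestep trajectory:
   step    t(s)  b1.x    b1.z    b1.vx   b1.vz   b2.x    b2.z    b2.vx   b2.vz 
     56  0.3758   +0.000  +0.039  +0.000  +0.000   +0.045  +0.117  +0.012  +0.000
    112  0.7517   +0.000  +0.039  +0.000  +0.000   +0.081  +0.093  +0.238  -0.452
    168  1.1275   +0.000  +0.039  +0.000  +0.000   +0.150  +0.075  +0.094  -0.004


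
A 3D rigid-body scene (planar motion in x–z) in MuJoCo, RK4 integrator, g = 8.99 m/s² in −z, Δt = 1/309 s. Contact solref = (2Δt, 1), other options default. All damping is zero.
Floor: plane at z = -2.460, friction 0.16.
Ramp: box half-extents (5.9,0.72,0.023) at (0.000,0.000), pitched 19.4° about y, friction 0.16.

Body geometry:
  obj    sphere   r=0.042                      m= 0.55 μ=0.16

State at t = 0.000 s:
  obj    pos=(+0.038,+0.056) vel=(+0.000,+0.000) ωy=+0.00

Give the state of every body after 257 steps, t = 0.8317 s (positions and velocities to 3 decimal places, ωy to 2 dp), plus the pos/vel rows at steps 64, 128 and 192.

State at t = 0.8317 s:
  obj    pos=(+0.734,-0.190) vel=(+1.673,-0.589) ωy=+42.23

Key-timestep trajectory:
   step    t(s)  obj.x    obj.z    obj.vx   obj.vz 
     64  0.2071   +0.081  +0.040  +0.417  -0.147
    128  0.4142   +0.211  -0.005  +0.833  -0.294
    192  0.6214   +0.426  -0.081  +1.250  -0.440
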